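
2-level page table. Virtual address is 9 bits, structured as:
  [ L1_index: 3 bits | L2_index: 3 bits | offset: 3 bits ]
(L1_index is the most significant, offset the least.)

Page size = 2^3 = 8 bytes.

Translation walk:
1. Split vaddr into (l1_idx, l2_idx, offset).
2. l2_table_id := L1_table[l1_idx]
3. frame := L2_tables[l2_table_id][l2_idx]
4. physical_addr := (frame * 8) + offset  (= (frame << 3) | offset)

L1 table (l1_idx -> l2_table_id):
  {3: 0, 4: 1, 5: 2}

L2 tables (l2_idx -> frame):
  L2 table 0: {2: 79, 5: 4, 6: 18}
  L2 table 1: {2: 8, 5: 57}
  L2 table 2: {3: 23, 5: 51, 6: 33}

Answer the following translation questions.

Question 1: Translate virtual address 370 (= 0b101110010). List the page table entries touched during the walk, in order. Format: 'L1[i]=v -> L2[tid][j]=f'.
vaddr = 370 = 0b101110010
Split: l1_idx=5, l2_idx=6, offset=2

Answer: L1[5]=2 -> L2[2][6]=33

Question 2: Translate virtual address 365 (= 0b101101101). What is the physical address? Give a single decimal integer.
vaddr = 365 = 0b101101101
Split: l1_idx=5, l2_idx=5, offset=5
L1[5] = 2
L2[2][5] = 51
paddr = 51 * 8 + 5 = 413

Answer: 413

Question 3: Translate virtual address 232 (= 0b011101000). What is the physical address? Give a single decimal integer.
Answer: 32

Derivation:
vaddr = 232 = 0b011101000
Split: l1_idx=3, l2_idx=5, offset=0
L1[3] = 0
L2[0][5] = 4
paddr = 4 * 8 + 0 = 32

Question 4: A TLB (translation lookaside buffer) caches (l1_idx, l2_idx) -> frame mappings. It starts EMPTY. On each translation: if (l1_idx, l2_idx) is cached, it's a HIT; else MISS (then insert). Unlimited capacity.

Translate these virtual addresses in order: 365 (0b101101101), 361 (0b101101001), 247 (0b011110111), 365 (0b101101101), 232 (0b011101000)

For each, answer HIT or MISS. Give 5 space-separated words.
vaddr=365: (5,5) not in TLB -> MISS, insert
vaddr=361: (5,5) in TLB -> HIT
vaddr=247: (3,6) not in TLB -> MISS, insert
vaddr=365: (5,5) in TLB -> HIT
vaddr=232: (3,5) not in TLB -> MISS, insert

Answer: MISS HIT MISS HIT MISS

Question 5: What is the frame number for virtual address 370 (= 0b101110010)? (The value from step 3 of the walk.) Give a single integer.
Answer: 33

Derivation:
vaddr = 370: l1_idx=5, l2_idx=6
L1[5] = 2; L2[2][6] = 33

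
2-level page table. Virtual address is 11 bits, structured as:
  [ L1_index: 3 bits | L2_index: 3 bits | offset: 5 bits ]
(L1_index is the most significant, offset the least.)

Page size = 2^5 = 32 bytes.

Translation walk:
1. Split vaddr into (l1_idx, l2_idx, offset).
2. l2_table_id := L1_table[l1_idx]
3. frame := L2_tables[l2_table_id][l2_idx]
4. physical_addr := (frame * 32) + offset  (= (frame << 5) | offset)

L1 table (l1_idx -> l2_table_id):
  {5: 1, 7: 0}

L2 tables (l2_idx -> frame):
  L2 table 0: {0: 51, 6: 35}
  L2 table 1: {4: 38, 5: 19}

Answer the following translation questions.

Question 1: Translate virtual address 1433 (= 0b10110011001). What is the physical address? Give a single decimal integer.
Answer: 1241

Derivation:
vaddr = 1433 = 0b10110011001
Split: l1_idx=5, l2_idx=4, offset=25
L1[5] = 1
L2[1][4] = 38
paddr = 38 * 32 + 25 = 1241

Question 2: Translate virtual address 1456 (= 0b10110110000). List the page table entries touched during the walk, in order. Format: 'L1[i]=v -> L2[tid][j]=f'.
vaddr = 1456 = 0b10110110000
Split: l1_idx=5, l2_idx=5, offset=16

Answer: L1[5]=1 -> L2[1][5]=19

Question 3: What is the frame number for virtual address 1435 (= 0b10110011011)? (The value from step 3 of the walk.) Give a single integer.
Answer: 38

Derivation:
vaddr = 1435: l1_idx=5, l2_idx=4
L1[5] = 1; L2[1][4] = 38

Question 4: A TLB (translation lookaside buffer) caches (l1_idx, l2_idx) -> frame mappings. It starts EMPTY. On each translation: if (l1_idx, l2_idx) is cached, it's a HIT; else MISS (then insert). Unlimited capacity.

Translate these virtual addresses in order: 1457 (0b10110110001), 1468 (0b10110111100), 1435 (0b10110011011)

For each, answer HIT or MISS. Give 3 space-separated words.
vaddr=1457: (5,5) not in TLB -> MISS, insert
vaddr=1468: (5,5) in TLB -> HIT
vaddr=1435: (5,4) not in TLB -> MISS, insert

Answer: MISS HIT MISS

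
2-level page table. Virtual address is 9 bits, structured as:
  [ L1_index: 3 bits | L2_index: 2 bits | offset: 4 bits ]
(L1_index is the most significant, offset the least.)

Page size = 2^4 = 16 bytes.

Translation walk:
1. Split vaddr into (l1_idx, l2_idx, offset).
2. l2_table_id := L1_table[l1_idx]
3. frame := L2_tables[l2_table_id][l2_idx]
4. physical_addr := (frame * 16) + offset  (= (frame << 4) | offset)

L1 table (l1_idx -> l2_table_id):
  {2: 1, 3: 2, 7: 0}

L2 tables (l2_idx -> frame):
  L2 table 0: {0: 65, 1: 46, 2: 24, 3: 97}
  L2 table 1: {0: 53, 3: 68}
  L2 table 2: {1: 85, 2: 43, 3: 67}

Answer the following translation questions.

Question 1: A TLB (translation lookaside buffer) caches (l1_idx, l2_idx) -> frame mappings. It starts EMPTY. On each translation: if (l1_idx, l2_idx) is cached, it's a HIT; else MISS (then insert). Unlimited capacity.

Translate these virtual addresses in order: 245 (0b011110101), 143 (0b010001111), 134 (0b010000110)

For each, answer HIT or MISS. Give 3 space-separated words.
Answer: MISS MISS HIT

Derivation:
vaddr=245: (3,3) not in TLB -> MISS, insert
vaddr=143: (2,0) not in TLB -> MISS, insert
vaddr=134: (2,0) in TLB -> HIT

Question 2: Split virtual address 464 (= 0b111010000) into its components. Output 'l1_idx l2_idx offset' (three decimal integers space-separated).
vaddr = 464 = 0b111010000
  top 3 bits -> l1_idx = 7
  next 2 bits -> l2_idx = 1
  bottom 4 bits -> offset = 0

Answer: 7 1 0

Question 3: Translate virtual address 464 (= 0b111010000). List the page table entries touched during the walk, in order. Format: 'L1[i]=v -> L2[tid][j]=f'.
Answer: L1[7]=0 -> L2[0][1]=46

Derivation:
vaddr = 464 = 0b111010000
Split: l1_idx=7, l2_idx=1, offset=0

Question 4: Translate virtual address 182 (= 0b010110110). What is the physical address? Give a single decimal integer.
Answer: 1094

Derivation:
vaddr = 182 = 0b010110110
Split: l1_idx=2, l2_idx=3, offset=6
L1[2] = 1
L2[1][3] = 68
paddr = 68 * 16 + 6 = 1094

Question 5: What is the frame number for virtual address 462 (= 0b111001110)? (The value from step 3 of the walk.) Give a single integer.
vaddr = 462: l1_idx=7, l2_idx=0
L1[7] = 0; L2[0][0] = 65

Answer: 65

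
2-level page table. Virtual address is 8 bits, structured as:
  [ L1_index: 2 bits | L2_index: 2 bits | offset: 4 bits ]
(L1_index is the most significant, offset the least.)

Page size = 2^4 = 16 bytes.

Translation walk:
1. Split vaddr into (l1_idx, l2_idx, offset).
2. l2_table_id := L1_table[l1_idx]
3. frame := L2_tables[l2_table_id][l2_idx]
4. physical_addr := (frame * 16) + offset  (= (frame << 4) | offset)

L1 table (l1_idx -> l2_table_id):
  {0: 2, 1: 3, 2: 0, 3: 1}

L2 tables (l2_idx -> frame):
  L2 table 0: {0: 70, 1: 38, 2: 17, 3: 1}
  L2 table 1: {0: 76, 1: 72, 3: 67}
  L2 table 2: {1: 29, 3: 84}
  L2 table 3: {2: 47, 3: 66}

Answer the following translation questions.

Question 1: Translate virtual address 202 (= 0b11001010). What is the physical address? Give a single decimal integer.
Answer: 1226

Derivation:
vaddr = 202 = 0b11001010
Split: l1_idx=3, l2_idx=0, offset=10
L1[3] = 1
L2[1][0] = 76
paddr = 76 * 16 + 10 = 1226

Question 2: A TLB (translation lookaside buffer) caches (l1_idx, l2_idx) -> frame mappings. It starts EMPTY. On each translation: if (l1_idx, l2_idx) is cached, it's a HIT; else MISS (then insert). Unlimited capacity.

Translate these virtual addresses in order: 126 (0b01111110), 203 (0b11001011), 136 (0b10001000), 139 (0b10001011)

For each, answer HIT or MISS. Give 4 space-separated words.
Answer: MISS MISS MISS HIT

Derivation:
vaddr=126: (1,3) not in TLB -> MISS, insert
vaddr=203: (3,0) not in TLB -> MISS, insert
vaddr=136: (2,0) not in TLB -> MISS, insert
vaddr=139: (2,0) in TLB -> HIT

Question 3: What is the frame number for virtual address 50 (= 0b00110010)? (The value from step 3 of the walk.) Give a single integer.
vaddr = 50: l1_idx=0, l2_idx=3
L1[0] = 2; L2[2][3] = 84

Answer: 84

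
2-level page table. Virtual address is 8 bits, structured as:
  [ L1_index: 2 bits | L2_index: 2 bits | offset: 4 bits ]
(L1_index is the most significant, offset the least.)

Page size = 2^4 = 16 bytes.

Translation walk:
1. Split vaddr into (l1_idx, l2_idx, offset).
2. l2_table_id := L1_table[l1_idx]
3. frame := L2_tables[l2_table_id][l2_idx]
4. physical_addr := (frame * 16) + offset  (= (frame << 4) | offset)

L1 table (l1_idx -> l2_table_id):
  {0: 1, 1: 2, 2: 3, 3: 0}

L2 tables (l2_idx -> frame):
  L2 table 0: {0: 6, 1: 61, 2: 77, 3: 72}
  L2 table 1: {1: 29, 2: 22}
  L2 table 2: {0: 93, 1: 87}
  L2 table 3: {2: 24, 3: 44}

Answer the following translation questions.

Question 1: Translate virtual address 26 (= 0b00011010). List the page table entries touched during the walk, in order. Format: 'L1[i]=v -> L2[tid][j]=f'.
vaddr = 26 = 0b00011010
Split: l1_idx=0, l2_idx=1, offset=10

Answer: L1[0]=1 -> L2[1][1]=29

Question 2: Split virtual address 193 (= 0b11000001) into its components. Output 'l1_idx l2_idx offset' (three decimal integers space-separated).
vaddr = 193 = 0b11000001
  top 2 bits -> l1_idx = 3
  next 2 bits -> l2_idx = 0
  bottom 4 bits -> offset = 1

Answer: 3 0 1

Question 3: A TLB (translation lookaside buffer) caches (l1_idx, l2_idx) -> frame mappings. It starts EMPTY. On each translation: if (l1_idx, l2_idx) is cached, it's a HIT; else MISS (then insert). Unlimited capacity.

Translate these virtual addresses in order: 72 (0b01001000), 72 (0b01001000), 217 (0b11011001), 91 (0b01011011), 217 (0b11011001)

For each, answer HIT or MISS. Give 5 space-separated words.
vaddr=72: (1,0) not in TLB -> MISS, insert
vaddr=72: (1,0) in TLB -> HIT
vaddr=217: (3,1) not in TLB -> MISS, insert
vaddr=91: (1,1) not in TLB -> MISS, insert
vaddr=217: (3,1) in TLB -> HIT

Answer: MISS HIT MISS MISS HIT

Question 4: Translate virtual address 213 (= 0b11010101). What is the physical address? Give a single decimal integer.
vaddr = 213 = 0b11010101
Split: l1_idx=3, l2_idx=1, offset=5
L1[3] = 0
L2[0][1] = 61
paddr = 61 * 16 + 5 = 981

Answer: 981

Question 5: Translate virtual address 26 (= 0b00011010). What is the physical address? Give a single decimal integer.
Answer: 474

Derivation:
vaddr = 26 = 0b00011010
Split: l1_idx=0, l2_idx=1, offset=10
L1[0] = 1
L2[1][1] = 29
paddr = 29 * 16 + 10 = 474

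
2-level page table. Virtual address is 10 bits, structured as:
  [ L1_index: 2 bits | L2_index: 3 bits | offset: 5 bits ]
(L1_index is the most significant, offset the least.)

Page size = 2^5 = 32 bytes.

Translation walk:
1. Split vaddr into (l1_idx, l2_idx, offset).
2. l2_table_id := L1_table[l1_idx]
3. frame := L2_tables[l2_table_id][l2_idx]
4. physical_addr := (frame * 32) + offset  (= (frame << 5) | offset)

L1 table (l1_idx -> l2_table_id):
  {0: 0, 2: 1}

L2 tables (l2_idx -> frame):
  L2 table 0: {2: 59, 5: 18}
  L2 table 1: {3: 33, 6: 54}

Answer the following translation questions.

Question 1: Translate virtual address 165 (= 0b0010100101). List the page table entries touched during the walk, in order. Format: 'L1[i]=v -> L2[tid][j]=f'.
vaddr = 165 = 0b0010100101
Split: l1_idx=0, l2_idx=5, offset=5

Answer: L1[0]=0 -> L2[0][5]=18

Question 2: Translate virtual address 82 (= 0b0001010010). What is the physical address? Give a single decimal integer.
vaddr = 82 = 0b0001010010
Split: l1_idx=0, l2_idx=2, offset=18
L1[0] = 0
L2[0][2] = 59
paddr = 59 * 32 + 18 = 1906

Answer: 1906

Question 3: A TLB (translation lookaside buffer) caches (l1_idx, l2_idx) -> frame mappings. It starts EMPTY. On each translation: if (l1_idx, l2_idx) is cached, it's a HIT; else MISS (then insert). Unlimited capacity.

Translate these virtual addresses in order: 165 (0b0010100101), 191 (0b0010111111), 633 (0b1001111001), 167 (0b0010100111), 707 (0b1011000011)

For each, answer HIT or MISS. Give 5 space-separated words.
Answer: MISS HIT MISS HIT MISS

Derivation:
vaddr=165: (0,5) not in TLB -> MISS, insert
vaddr=191: (0,5) in TLB -> HIT
vaddr=633: (2,3) not in TLB -> MISS, insert
vaddr=167: (0,5) in TLB -> HIT
vaddr=707: (2,6) not in TLB -> MISS, insert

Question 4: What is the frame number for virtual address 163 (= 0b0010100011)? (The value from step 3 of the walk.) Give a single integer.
vaddr = 163: l1_idx=0, l2_idx=5
L1[0] = 0; L2[0][5] = 18

Answer: 18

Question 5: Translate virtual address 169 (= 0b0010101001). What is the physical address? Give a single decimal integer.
vaddr = 169 = 0b0010101001
Split: l1_idx=0, l2_idx=5, offset=9
L1[0] = 0
L2[0][5] = 18
paddr = 18 * 32 + 9 = 585

Answer: 585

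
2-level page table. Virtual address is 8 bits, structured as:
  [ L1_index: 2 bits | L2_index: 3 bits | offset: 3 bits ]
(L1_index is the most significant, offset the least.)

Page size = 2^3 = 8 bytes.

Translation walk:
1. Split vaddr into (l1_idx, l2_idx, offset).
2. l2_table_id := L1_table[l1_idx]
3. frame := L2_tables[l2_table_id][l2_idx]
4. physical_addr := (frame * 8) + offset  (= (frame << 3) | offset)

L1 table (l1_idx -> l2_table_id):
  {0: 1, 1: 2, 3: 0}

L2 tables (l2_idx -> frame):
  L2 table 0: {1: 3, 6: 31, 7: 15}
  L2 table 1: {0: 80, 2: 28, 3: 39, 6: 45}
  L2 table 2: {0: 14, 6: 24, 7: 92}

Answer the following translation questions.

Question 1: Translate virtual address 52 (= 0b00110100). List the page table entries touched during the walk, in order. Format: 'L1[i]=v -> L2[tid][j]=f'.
vaddr = 52 = 0b00110100
Split: l1_idx=0, l2_idx=6, offset=4

Answer: L1[0]=1 -> L2[1][6]=45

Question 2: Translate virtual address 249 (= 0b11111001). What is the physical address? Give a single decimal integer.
Answer: 121

Derivation:
vaddr = 249 = 0b11111001
Split: l1_idx=3, l2_idx=7, offset=1
L1[3] = 0
L2[0][7] = 15
paddr = 15 * 8 + 1 = 121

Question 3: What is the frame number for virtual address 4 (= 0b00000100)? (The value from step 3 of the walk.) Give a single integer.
vaddr = 4: l1_idx=0, l2_idx=0
L1[0] = 1; L2[1][0] = 80

Answer: 80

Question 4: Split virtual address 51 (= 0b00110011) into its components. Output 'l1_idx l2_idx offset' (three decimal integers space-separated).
Answer: 0 6 3

Derivation:
vaddr = 51 = 0b00110011
  top 2 bits -> l1_idx = 0
  next 3 bits -> l2_idx = 6
  bottom 3 bits -> offset = 3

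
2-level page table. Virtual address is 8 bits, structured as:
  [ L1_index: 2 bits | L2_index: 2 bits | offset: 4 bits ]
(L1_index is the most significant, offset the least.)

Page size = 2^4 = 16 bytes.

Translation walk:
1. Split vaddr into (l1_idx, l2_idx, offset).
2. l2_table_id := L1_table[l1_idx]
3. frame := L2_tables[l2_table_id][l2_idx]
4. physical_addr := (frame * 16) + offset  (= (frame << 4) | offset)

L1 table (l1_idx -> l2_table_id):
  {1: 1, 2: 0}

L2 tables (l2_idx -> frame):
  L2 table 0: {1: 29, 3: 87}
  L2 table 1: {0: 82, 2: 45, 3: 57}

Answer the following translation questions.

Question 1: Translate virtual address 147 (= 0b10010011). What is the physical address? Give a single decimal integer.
Answer: 467

Derivation:
vaddr = 147 = 0b10010011
Split: l1_idx=2, l2_idx=1, offset=3
L1[2] = 0
L2[0][1] = 29
paddr = 29 * 16 + 3 = 467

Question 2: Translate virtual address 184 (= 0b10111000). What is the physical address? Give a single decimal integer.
Answer: 1400

Derivation:
vaddr = 184 = 0b10111000
Split: l1_idx=2, l2_idx=3, offset=8
L1[2] = 0
L2[0][3] = 87
paddr = 87 * 16 + 8 = 1400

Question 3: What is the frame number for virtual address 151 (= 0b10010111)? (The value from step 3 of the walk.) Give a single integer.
vaddr = 151: l1_idx=2, l2_idx=1
L1[2] = 0; L2[0][1] = 29

Answer: 29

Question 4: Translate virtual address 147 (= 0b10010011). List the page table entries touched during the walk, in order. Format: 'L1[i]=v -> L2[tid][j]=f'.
Answer: L1[2]=0 -> L2[0][1]=29

Derivation:
vaddr = 147 = 0b10010011
Split: l1_idx=2, l2_idx=1, offset=3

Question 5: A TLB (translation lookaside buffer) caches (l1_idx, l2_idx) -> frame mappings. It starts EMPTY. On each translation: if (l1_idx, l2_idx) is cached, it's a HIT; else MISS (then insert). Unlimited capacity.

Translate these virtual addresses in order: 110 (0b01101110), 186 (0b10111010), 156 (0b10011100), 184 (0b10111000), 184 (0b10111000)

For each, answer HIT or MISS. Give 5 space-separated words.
Answer: MISS MISS MISS HIT HIT

Derivation:
vaddr=110: (1,2) not in TLB -> MISS, insert
vaddr=186: (2,3) not in TLB -> MISS, insert
vaddr=156: (2,1) not in TLB -> MISS, insert
vaddr=184: (2,3) in TLB -> HIT
vaddr=184: (2,3) in TLB -> HIT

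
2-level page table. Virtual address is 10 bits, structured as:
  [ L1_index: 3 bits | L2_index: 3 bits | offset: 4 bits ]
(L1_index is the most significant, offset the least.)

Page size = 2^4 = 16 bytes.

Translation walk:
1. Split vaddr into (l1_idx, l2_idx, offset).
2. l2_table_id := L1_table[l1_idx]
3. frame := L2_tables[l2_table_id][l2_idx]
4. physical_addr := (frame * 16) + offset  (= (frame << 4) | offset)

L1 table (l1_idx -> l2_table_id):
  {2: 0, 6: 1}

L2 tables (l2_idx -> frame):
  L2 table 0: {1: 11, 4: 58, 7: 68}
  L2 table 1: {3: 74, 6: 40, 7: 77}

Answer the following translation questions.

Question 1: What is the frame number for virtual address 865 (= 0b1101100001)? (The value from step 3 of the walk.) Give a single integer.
Answer: 40

Derivation:
vaddr = 865: l1_idx=6, l2_idx=6
L1[6] = 1; L2[1][6] = 40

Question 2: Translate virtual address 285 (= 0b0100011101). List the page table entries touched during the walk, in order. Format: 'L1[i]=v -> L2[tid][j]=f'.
Answer: L1[2]=0 -> L2[0][1]=11

Derivation:
vaddr = 285 = 0b0100011101
Split: l1_idx=2, l2_idx=1, offset=13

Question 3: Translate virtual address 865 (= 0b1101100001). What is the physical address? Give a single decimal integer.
vaddr = 865 = 0b1101100001
Split: l1_idx=6, l2_idx=6, offset=1
L1[6] = 1
L2[1][6] = 40
paddr = 40 * 16 + 1 = 641

Answer: 641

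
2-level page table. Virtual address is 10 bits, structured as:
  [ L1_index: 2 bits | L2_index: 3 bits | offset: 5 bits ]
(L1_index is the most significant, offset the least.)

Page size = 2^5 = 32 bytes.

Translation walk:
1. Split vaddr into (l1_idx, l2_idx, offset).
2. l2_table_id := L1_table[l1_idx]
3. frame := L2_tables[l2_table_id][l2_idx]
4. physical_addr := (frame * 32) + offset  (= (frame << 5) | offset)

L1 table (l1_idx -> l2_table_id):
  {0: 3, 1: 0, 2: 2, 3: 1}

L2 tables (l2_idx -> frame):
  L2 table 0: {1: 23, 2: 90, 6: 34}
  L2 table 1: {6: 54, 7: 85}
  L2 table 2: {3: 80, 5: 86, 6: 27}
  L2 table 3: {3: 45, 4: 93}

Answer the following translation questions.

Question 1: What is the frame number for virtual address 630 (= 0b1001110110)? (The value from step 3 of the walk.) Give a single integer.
vaddr = 630: l1_idx=2, l2_idx=3
L1[2] = 2; L2[2][3] = 80

Answer: 80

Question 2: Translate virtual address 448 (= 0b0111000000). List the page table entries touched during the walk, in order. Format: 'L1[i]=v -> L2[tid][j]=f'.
vaddr = 448 = 0b0111000000
Split: l1_idx=1, l2_idx=6, offset=0

Answer: L1[1]=0 -> L2[0][6]=34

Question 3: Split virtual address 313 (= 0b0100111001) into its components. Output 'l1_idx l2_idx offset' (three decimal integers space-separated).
Answer: 1 1 25

Derivation:
vaddr = 313 = 0b0100111001
  top 2 bits -> l1_idx = 1
  next 3 bits -> l2_idx = 1
  bottom 5 bits -> offset = 25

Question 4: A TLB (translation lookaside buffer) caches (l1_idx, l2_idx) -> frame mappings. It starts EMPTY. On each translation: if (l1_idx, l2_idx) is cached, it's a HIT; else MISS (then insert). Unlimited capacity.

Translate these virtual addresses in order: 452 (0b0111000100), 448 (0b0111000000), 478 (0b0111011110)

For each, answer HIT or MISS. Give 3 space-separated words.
Answer: MISS HIT HIT

Derivation:
vaddr=452: (1,6) not in TLB -> MISS, insert
vaddr=448: (1,6) in TLB -> HIT
vaddr=478: (1,6) in TLB -> HIT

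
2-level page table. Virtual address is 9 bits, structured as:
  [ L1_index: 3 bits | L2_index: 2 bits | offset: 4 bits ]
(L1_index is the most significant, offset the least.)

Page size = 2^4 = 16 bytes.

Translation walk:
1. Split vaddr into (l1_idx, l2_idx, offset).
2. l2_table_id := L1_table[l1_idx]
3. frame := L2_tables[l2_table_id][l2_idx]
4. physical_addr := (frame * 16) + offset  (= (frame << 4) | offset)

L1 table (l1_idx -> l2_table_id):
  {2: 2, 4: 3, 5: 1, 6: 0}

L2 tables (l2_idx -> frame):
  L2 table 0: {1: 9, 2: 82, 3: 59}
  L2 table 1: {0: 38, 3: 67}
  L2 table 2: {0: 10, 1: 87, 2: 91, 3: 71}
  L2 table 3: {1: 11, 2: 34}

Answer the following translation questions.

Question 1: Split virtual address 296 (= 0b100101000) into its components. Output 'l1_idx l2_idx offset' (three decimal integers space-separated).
Answer: 4 2 8

Derivation:
vaddr = 296 = 0b100101000
  top 3 bits -> l1_idx = 4
  next 2 bits -> l2_idx = 2
  bottom 4 bits -> offset = 8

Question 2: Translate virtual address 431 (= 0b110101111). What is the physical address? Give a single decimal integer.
vaddr = 431 = 0b110101111
Split: l1_idx=6, l2_idx=2, offset=15
L1[6] = 0
L2[0][2] = 82
paddr = 82 * 16 + 15 = 1327

Answer: 1327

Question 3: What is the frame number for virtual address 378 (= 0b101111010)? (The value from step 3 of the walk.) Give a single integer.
vaddr = 378: l1_idx=5, l2_idx=3
L1[5] = 1; L2[1][3] = 67

Answer: 67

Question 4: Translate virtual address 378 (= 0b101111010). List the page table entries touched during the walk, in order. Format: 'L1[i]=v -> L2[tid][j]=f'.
vaddr = 378 = 0b101111010
Split: l1_idx=5, l2_idx=3, offset=10

Answer: L1[5]=1 -> L2[1][3]=67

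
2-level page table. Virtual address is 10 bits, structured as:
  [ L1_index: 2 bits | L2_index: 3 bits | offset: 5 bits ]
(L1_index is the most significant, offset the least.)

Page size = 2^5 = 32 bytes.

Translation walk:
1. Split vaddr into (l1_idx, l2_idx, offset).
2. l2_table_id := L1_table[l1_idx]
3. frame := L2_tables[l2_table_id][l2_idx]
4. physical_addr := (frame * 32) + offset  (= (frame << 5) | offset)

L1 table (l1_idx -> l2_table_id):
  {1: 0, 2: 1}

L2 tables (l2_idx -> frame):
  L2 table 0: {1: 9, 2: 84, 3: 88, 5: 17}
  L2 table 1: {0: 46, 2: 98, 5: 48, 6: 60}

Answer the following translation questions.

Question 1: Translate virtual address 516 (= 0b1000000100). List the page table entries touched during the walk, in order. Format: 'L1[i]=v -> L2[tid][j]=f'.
Answer: L1[2]=1 -> L2[1][0]=46

Derivation:
vaddr = 516 = 0b1000000100
Split: l1_idx=2, l2_idx=0, offset=4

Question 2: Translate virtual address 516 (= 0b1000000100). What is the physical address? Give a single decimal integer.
vaddr = 516 = 0b1000000100
Split: l1_idx=2, l2_idx=0, offset=4
L1[2] = 1
L2[1][0] = 46
paddr = 46 * 32 + 4 = 1476

Answer: 1476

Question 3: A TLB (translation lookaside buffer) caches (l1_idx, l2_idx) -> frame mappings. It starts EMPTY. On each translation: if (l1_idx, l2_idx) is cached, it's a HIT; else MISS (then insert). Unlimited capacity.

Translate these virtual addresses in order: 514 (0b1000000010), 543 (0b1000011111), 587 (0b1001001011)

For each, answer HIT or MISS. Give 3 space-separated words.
Answer: MISS HIT MISS

Derivation:
vaddr=514: (2,0) not in TLB -> MISS, insert
vaddr=543: (2,0) in TLB -> HIT
vaddr=587: (2,2) not in TLB -> MISS, insert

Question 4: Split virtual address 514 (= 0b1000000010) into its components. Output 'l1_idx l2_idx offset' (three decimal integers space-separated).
Answer: 2 0 2

Derivation:
vaddr = 514 = 0b1000000010
  top 2 bits -> l1_idx = 2
  next 3 bits -> l2_idx = 0
  bottom 5 bits -> offset = 2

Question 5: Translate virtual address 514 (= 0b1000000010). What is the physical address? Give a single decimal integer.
vaddr = 514 = 0b1000000010
Split: l1_idx=2, l2_idx=0, offset=2
L1[2] = 1
L2[1][0] = 46
paddr = 46 * 32 + 2 = 1474

Answer: 1474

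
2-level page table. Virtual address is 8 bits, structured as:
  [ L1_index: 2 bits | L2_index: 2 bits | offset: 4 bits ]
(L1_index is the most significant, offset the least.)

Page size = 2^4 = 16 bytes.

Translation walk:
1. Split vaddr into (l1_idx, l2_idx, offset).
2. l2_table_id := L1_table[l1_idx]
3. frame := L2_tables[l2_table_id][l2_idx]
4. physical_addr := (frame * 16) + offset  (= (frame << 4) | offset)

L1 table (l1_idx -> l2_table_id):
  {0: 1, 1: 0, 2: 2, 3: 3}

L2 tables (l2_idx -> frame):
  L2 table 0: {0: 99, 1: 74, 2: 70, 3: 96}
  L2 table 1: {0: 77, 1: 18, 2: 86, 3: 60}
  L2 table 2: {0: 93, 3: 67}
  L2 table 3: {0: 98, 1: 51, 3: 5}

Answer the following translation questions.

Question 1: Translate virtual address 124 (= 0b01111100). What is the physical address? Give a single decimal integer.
vaddr = 124 = 0b01111100
Split: l1_idx=1, l2_idx=3, offset=12
L1[1] = 0
L2[0][3] = 96
paddr = 96 * 16 + 12 = 1548

Answer: 1548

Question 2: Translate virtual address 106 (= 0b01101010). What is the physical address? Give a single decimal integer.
Answer: 1130

Derivation:
vaddr = 106 = 0b01101010
Split: l1_idx=1, l2_idx=2, offset=10
L1[1] = 0
L2[0][2] = 70
paddr = 70 * 16 + 10 = 1130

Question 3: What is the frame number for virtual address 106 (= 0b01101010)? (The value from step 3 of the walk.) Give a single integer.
vaddr = 106: l1_idx=1, l2_idx=2
L1[1] = 0; L2[0][2] = 70

Answer: 70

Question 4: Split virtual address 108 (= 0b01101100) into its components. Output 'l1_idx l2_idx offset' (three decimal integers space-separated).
vaddr = 108 = 0b01101100
  top 2 bits -> l1_idx = 1
  next 2 bits -> l2_idx = 2
  bottom 4 bits -> offset = 12

Answer: 1 2 12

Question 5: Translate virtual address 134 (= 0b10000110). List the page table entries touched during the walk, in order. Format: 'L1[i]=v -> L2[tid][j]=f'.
Answer: L1[2]=2 -> L2[2][0]=93

Derivation:
vaddr = 134 = 0b10000110
Split: l1_idx=2, l2_idx=0, offset=6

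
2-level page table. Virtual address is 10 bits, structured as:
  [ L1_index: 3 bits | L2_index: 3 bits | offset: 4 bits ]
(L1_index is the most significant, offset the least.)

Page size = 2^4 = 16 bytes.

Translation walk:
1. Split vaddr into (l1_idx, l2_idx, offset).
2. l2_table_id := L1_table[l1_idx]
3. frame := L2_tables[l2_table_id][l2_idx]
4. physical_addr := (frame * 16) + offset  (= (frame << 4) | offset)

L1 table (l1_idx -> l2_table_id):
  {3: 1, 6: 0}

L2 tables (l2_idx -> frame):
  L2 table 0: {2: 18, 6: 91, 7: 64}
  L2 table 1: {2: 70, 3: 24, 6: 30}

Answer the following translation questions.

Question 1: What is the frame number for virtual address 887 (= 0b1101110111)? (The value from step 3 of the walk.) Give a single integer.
vaddr = 887: l1_idx=6, l2_idx=7
L1[6] = 0; L2[0][7] = 64

Answer: 64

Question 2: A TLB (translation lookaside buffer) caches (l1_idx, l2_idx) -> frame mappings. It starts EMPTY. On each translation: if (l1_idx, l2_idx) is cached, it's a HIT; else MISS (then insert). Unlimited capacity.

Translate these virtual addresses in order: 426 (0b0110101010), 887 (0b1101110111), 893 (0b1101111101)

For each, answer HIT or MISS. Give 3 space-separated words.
vaddr=426: (3,2) not in TLB -> MISS, insert
vaddr=887: (6,7) not in TLB -> MISS, insert
vaddr=893: (6,7) in TLB -> HIT

Answer: MISS MISS HIT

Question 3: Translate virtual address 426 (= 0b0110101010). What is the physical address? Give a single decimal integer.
Answer: 1130

Derivation:
vaddr = 426 = 0b0110101010
Split: l1_idx=3, l2_idx=2, offset=10
L1[3] = 1
L2[1][2] = 70
paddr = 70 * 16 + 10 = 1130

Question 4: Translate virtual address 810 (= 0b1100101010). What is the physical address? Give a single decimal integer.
vaddr = 810 = 0b1100101010
Split: l1_idx=6, l2_idx=2, offset=10
L1[6] = 0
L2[0][2] = 18
paddr = 18 * 16 + 10 = 298

Answer: 298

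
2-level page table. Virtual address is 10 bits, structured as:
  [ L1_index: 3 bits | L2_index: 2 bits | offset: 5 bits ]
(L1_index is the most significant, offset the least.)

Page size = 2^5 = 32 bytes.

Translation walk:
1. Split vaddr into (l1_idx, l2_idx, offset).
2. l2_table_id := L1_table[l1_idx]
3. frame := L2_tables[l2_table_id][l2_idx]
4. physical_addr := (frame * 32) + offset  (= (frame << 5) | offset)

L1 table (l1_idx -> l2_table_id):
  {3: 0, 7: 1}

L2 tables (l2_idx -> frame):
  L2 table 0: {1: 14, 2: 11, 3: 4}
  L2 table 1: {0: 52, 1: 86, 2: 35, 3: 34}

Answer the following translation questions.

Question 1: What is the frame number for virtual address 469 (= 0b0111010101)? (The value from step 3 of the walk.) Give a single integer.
vaddr = 469: l1_idx=3, l2_idx=2
L1[3] = 0; L2[0][2] = 11

Answer: 11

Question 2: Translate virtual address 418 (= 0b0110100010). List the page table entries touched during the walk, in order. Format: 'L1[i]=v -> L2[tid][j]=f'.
Answer: L1[3]=0 -> L2[0][1]=14

Derivation:
vaddr = 418 = 0b0110100010
Split: l1_idx=3, l2_idx=1, offset=2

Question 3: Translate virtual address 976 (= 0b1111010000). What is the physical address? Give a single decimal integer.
vaddr = 976 = 0b1111010000
Split: l1_idx=7, l2_idx=2, offset=16
L1[7] = 1
L2[1][2] = 35
paddr = 35 * 32 + 16 = 1136

Answer: 1136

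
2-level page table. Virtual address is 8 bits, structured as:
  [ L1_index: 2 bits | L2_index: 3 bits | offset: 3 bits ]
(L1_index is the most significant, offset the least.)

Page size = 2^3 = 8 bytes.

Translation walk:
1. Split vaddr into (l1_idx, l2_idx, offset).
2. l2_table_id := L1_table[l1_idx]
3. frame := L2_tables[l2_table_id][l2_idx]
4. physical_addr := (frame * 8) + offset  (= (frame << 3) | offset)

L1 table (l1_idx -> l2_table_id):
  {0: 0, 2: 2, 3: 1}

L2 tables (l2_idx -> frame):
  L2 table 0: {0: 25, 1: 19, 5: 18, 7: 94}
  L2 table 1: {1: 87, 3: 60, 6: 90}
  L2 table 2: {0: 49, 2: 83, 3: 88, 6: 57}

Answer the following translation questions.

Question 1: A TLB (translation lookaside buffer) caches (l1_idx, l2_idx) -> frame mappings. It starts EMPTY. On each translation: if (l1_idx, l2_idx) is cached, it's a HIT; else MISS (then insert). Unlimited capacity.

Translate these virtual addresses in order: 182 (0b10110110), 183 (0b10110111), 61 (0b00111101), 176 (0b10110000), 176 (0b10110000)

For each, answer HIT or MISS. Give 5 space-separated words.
vaddr=182: (2,6) not in TLB -> MISS, insert
vaddr=183: (2,6) in TLB -> HIT
vaddr=61: (0,7) not in TLB -> MISS, insert
vaddr=176: (2,6) in TLB -> HIT
vaddr=176: (2,6) in TLB -> HIT

Answer: MISS HIT MISS HIT HIT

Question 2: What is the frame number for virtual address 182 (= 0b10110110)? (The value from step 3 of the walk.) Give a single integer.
vaddr = 182: l1_idx=2, l2_idx=6
L1[2] = 2; L2[2][6] = 57

Answer: 57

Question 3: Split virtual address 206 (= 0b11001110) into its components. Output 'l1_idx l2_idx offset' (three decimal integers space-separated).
Answer: 3 1 6

Derivation:
vaddr = 206 = 0b11001110
  top 2 bits -> l1_idx = 3
  next 3 bits -> l2_idx = 1
  bottom 3 bits -> offset = 6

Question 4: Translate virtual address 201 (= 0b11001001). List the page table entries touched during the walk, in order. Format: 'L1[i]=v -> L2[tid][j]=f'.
vaddr = 201 = 0b11001001
Split: l1_idx=3, l2_idx=1, offset=1

Answer: L1[3]=1 -> L2[1][1]=87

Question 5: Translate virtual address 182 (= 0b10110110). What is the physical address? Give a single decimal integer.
vaddr = 182 = 0b10110110
Split: l1_idx=2, l2_idx=6, offset=6
L1[2] = 2
L2[2][6] = 57
paddr = 57 * 8 + 6 = 462

Answer: 462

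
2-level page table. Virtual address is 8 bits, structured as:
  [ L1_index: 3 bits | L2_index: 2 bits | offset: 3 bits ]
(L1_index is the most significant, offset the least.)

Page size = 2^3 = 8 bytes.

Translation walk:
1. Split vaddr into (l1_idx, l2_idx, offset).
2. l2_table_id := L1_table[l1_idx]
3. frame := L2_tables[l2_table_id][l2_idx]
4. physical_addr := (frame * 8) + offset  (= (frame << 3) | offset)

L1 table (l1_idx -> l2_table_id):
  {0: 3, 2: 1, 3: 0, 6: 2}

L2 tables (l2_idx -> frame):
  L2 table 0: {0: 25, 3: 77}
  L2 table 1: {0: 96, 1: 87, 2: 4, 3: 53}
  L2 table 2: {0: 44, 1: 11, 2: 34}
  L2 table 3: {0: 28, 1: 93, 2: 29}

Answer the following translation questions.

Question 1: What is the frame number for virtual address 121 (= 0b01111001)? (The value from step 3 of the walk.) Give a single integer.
vaddr = 121: l1_idx=3, l2_idx=3
L1[3] = 0; L2[0][3] = 77

Answer: 77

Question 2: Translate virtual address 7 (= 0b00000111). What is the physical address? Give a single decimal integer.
Answer: 231

Derivation:
vaddr = 7 = 0b00000111
Split: l1_idx=0, l2_idx=0, offset=7
L1[0] = 3
L2[3][0] = 28
paddr = 28 * 8 + 7 = 231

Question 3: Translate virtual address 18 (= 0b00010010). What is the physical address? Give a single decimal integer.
vaddr = 18 = 0b00010010
Split: l1_idx=0, l2_idx=2, offset=2
L1[0] = 3
L2[3][2] = 29
paddr = 29 * 8 + 2 = 234

Answer: 234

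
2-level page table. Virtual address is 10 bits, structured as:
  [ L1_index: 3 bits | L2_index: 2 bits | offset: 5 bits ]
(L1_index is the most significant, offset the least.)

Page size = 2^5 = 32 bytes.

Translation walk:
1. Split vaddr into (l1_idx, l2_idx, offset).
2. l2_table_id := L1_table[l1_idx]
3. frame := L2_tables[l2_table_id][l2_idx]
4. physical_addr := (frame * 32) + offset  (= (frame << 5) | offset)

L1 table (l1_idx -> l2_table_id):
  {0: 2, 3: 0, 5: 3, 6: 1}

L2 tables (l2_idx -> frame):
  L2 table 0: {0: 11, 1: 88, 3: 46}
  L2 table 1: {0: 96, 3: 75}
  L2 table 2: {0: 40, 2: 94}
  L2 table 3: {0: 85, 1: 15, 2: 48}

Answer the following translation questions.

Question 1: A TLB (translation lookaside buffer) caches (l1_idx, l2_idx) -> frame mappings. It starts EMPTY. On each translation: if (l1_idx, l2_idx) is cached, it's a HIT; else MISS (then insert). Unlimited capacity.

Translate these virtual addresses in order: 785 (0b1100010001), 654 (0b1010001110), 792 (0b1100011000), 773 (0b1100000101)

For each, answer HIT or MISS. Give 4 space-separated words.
Answer: MISS MISS HIT HIT

Derivation:
vaddr=785: (6,0) not in TLB -> MISS, insert
vaddr=654: (5,0) not in TLB -> MISS, insert
vaddr=792: (6,0) in TLB -> HIT
vaddr=773: (6,0) in TLB -> HIT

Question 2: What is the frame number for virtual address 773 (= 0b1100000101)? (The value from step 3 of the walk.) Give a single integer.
vaddr = 773: l1_idx=6, l2_idx=0
L1[6] = 1; L2[1][0] = 96

Answer: 96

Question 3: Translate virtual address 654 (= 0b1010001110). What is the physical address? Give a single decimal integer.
vaddr = 654 = 0b1010001110
Split: l1_idx=5, l2_idx=0, offset=14
L1[5] = 3
L2[3][0] = 85
paddr = 85 * 32 + 14 = 2734

Answer: 2734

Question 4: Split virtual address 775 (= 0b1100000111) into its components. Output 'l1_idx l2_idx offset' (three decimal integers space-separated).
Answer: 6 0 7

Derivation:
vaddr = 775 = 0b1100000111
  top 3 bits -> l1_idx = 6
  next 2 bits -> l2_idx = 0
  bottom 5 bits -> offset = 7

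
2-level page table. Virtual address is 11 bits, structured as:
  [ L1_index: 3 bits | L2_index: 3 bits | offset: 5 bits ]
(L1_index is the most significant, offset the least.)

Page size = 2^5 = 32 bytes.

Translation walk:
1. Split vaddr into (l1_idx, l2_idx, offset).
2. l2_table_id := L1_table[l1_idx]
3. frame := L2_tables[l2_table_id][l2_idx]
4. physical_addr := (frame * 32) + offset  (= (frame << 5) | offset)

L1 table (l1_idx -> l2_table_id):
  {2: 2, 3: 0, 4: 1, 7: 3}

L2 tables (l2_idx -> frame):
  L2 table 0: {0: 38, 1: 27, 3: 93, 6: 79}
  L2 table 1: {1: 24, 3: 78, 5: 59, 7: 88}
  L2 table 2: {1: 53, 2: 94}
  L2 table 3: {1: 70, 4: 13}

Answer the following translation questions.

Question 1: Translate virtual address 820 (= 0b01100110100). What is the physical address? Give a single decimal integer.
vaddr = 820 = 0b01100110100
Split: l1_idx=3, l2_idx=1, offset=20
L1[3] = 0
L2[0][1] = 27
paddr = 27 * 32 + 20 = 884

Answer: 884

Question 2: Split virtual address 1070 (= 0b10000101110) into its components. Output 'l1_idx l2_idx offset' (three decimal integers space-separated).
vaddr = 1070 = 0b10000101110
  top 3 bits -> l1_idx = 4
  next 3 bits -> l2_idx = 1
  bottom 5 bits -> offset = 14

Answer: 4 1 14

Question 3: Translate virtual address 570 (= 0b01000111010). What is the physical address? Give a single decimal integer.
Answer: 1722

Derivation:
vaddr = 570 = 0b01000111010
Split: l1_idx=2, l2_idx=1, offset=26
L1[2] = 2
L2[2][1] = 53
paddr = 53 * 32 + 26 = 1722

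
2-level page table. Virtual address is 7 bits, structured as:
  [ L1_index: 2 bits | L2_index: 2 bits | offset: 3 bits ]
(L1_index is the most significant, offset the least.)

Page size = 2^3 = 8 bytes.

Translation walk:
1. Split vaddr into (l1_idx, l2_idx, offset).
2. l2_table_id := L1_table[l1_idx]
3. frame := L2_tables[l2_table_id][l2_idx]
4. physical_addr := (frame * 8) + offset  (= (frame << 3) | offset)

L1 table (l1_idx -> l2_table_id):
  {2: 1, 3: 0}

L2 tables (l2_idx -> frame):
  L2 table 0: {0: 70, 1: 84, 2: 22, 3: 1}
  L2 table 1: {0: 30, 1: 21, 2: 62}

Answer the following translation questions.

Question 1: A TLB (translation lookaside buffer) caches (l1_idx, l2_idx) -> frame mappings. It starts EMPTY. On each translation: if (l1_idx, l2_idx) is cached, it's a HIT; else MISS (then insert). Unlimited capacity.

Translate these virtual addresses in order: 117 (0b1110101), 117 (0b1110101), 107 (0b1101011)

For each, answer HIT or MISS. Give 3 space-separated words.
vaddr=117: (3,2) not in TLB -> MISS, insert
vaddr=117: (3,2) in TLB -> HIT
vaddr=107: (3,1) not in TLB -> MISS, insert

Answer: MISS HIT MISS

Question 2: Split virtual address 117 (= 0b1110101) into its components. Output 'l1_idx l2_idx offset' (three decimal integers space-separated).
vaddr = 117 = 0b1110101
  top 2 bits -> l1_idx = 3
  next 2 bits -> l2_idx = 2
  bottom 3 bits -> offset = 5

Answer: 3 2 5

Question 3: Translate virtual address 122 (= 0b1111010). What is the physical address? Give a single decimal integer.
vaddr = 122 = 0b1111010
Split: l1_idx=3, l2_idx=3, offset=2
L1[3] = 0
L2[0][3] = 1
paddr = 1 * 8 + 2 = 10

Answer: 10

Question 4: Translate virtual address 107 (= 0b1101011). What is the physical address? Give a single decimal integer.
vaddr = 107 = 0b1101011
Split: l1_idx=3, l2_idx=1, offset=3
L1[3] = 0
L2[0][1] = 84
paddr = 84 * 8 + 3 = 675

Answer: 675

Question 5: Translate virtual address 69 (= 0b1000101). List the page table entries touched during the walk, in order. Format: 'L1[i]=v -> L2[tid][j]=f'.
vaddr = 69 = 0b1000101
Split: l1_idx=2, l2_idx=0, offset=5

Answer: L1[2]=1 -> L2[1][0]=30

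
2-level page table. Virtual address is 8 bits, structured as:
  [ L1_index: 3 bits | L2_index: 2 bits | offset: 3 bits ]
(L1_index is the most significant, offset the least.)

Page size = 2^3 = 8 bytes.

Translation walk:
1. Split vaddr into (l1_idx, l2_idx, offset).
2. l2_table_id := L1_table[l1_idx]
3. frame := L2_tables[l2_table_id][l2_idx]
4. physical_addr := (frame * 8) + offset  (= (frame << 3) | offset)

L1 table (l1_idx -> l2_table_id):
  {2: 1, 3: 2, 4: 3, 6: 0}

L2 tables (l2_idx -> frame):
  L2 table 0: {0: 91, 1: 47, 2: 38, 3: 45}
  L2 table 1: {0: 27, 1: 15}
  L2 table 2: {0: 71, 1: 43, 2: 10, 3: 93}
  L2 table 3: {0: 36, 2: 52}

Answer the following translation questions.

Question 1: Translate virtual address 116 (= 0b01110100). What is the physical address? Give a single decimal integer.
vaddr = 116 = 0b01110100
Split: l1_idx=3, l2_idx=2, offset=4
L1[3] = 2
L2[2][2] = 10
paddr = 10 * 8 + 4 = 84

Answer: 84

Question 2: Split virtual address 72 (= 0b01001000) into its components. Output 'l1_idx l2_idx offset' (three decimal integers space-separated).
vaddr = 72 = 0b01001000
  top 3 bits -> l1_idx = 2
  next 2 bits -> l2_idx = 1
  bottom 3 bits -> offset = 0

Answer: 2 1 0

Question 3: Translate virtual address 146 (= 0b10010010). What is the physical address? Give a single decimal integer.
Answer: 418

Derivation:
vaddr = 146 = 0b10010010
Split: l1_idx=4, l2_idx=2, offset=2
L1[4] = 3
L2[3][2] = 52
paddr = 52 * 8 + 2 = 418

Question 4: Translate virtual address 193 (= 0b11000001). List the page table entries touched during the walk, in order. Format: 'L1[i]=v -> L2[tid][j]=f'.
Answer: L1[6]=0 -> L2[0][0]=91

Derivation:
vaddr = 193 = 0b11000001
Split: l1_idx=6, l2_idx=0, offset=1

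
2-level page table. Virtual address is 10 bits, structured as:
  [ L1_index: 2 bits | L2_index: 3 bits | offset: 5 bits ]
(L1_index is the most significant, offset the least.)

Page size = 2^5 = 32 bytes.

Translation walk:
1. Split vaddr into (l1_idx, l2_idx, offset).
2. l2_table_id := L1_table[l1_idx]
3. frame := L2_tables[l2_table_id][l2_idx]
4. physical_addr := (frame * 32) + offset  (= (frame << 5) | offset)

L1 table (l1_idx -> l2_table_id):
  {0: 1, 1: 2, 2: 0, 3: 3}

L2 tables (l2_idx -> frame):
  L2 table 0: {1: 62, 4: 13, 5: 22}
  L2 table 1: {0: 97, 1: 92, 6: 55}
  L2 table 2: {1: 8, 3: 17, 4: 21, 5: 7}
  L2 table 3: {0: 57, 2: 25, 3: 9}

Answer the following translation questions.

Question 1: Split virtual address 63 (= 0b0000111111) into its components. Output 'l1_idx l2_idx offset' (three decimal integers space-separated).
vaddr = 63 = 0b0000111111
  top 2 bits -> l1_idx = 0
  next 3 bits -> l2_idx = 1
  bottom 5 bits -> offset = 31

Answer: 0 1 31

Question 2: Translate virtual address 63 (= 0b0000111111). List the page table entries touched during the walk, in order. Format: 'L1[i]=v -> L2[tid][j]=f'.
vaddr = 63 = 0b0000111111
Split: l1_idx=0, l2_idx=1, offset=31

Answer: L1[0]=1 -> L2[1][1]=92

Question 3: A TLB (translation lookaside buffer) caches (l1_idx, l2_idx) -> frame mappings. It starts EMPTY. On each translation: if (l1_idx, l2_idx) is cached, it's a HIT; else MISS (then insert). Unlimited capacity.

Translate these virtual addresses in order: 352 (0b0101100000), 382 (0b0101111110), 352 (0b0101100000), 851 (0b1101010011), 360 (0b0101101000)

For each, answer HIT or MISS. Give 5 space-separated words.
vaddr=352: (1,3) not in TLB -> MISS, insert
vaddr=382: (1,3) in TLB -> HIT
vaddr=352: (1,3) in TLB -> HIT
vaddr=851: (3,2) not in TLB -> MISS, insert
vaddr=360: (1,3) in TLB -> HIT

Answer: MISS HIT HIT MISS HIT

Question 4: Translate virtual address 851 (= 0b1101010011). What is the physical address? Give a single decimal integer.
Answer: 819

Derivation:
vaddr = 851 = 0b1101010011
Split: l1_idx=3, l2_idx=2, offset=19
L1[3] = 3
L2[3][2] = 25
paddr = 25 * 32 + 19 = 819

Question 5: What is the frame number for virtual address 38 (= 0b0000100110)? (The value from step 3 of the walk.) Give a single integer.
Answer: 92

Derivation:
vaddr = 38: l1_idx=0, l2_idx=1
L1[0] = 1; L2[1][1] = 92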